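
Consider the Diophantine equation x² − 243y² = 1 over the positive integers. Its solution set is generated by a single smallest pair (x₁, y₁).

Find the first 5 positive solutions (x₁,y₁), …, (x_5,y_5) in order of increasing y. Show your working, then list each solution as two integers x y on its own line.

70226 4505
9863382151 632736260
1385331749802026 88869073185015
194572614913330773601 12481839066348990520
27328112908421802064005626 1753099260457979343330025

[15; 1,1,2,3,15,3,2,1,1,30] for √243; ℓ=10 ⇒ convergent index 9
a_0=15:  p_0=15·1+0=15,  q_0=15·0+1=1
…
a_3=2:  p_3=2·31+16=78,  q_3=2·2+1=5
a_4=3:  p_4=3·78+31=265,  q_4=3·5+2=17
a_5=15:  p_5=15·265+78=4053,  q_5=15·17+5=260
a_6=3:  p_6=3·4053+265=12424,  q_6=3·260+17=797
a_7=2:  p_7=2·12424+4053=28901,  q_7=2·797+260=1854
a_8=1:  p_8=1·28901+12424=41325,  q_8=1·1854+797=2651
a_9=1:  p_9=1·41325+28901=70226,  q_9=1·2651+1854=4505
fundamental: x₁=70226, y₁=4505  (since 4931691076 − 243·20295025 = 1)
k=2:  x_2 = 70226·70226+243·4505·4505 = 9863382151,  y_2 = 70226·4505+4505·70226 = 632736260
k=3:  x_3 = 70226·9863382151+243·4505·632736260 = 1385331749802026,  y_3 = 70226·632736260+4505·9863382151 = 88869073185015
k=4:  x_4 = 70226·1385331749802026+243·4505·88869073185015 = 194572614913330773601,  y_4 = 70226·88869073185015+4505·1385331749802026 = 12481839066348990520
k=5:  x_5 = 70226·194572614913330773601+243·4505·12481839066348990520 = 27328112908421802064005626,  y_5 = 70226·12481839066348990520+4505·194572614913330773601 = 1753099260457979343330025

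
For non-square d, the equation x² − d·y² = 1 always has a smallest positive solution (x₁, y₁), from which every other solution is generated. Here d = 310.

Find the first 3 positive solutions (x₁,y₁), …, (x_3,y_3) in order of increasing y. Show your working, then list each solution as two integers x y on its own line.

d=310: √d = [17; 1,1,1,1,5,…,1,1,34] (ℓ=16, even), read p_15/q_15
k=0  a_k=17  p_k/q_k = 17/1
k=1  a_k=1  p_k/q_k = 18/1
k=2  a_k=1  p_k/q_k = 35/2
k=3  a_k=1  p_k/q_k = 53/3
…
k=5  a_k=5  p_k/q_k = 493/28
…
k=8  a_k=2  p_k/q_k = 5687/323
…
k=10  a_k=3  p_k/q_k = 28928/1643
k=11  a_k=5  p_k/q_k = 152387/8655
k=12  a_k=1  p_k/q_k = 181315/10298
k=13  a_k=1  p_k/q_k = 333702/18953
k=14  a_k=1  p_k/q_k = 515017/29251
k=15  a_k=1  p_k/q_k = 848719/48204
→ (848719, 48204).  Check: 848719²=720323940961, 310·48204²=720323940960, difference 1.
n=2: (848719,48204)∘(848719,48204) = (848719·848719+310·48204·48204, 848719·48204+48204·848719) = (1440647881921,81823301352)
n=3: (1440647881921,81823301352)∘(848719,48204) = (848719·1440647881921+310·48204·81823301352, 848719·81823301352+48204·1440647881921) = (2445410459391369679,138889981000287972)

848719 48204
1440647881921 81823301352
2445410459391369679 138889981000287972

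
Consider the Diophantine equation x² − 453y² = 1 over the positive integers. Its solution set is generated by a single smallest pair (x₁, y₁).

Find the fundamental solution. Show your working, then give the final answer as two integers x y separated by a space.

d=453: √d = [21; 3,1,1,10,14,10,1,1,3,42] (ℓ=10, even), read p_9/q_9
a_0=21:  p_0=21·1+0=21,  q_0=21·0+1=1
…
a_4=10:  p_4=10·149+85=1575,  q_4=10·7+4=74
a_5=14:  p_5=14·1575+149=22199,  q_5=14·74+7=1043
a_6=10:  p_6=10·22199+1575=223565,  q_6=10·1043+74=10504
…
a_8=1:  p_8=1·245764+223565=469329,  q_8=1·11547+10504=22051
a_9=3:  p_9=3·469329+245764=1653751,  q_9=3·22051+11547=77700
→ (1653751, 77700).  Check: 1653751²=2734892370001, 453·77700²=2734892370000, difference 1.

1653751 77700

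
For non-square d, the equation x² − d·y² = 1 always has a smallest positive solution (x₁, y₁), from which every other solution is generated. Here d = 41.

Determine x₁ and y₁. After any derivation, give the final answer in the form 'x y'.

2049 320

√41 → a₀=6, period (2,2,12); ℓ=3 odd so k=5
k=0  a_k=6  p_k/q_k = 6/1
…
k=4  a_k=2  p_k/q_k = 826/129
k=5  a_k=2  p_k/q_k = 2049/320
(x₁, y₁) = (2049, 320);  2049² − 41·320² = 1 ✓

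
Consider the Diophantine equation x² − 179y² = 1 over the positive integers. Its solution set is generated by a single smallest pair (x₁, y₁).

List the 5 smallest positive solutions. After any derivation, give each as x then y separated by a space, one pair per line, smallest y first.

4190210 313191
35115719688199 2624672120220
294284479589372473370 21995854729733779209
2466227538440333747559727201 184334500894152933286567560
20668022587695847460244899657331050 1544800537983355129318686777395991

√179 → a₀=13, period (2,1,1,1,3,…,1,2,26); ℓ=14 even so k=13
i=0: a=13 ⇒ p=13, q=1
…
i=3: a=1 ⇒ p=67, q=5
…
i=5: a=3 ⇒ p=388, q=29
…
i=11: a=1 ⇒ p=1013292, q=75737
i=12: a=1 ⇒ p=1588459, q=118727
i=13: a=2 ⇒ p=4190210, q=313191
→ (4190210, 313191).  Check: 4190210²=17557859844100, 179·313191²=17557859844099, difference 1.
n=2: (4190210,313191)∘(4190210,313191) = (4190210·4190210+179·313191·313191, 4190210·313191+313191·4190210) = (35115719688199,2624672120220)
n=3: (35115719688199,2624672120220)∘(4190210,313191) = (4190210·35115719688199+179·313191·2624672120220, 4190210·2624672120220+313191·35115719688199) = (294284479589372473370,21995854729733779209)
n=4: (294284479589372473370,21995854729733779209)∘(4190210,313191) = (4190210·294284479589372473370+179·313191·21995854729733779209, 4190210·21995854729733779209+313191·294284479589372473370) = (2466227538440333747559727201,184334500894152933286567560)
n=5: (2466227538440333747559727201,184334500894152933286567560)∘(4190210,313191) = (4190210·2466227538440333747559727201+179·313191·184334500894152933286567560, 4190210·184334500894152933286567560+313191·2466227538440333747559727201) = (20668022587695847460244899657331050,1544800537983355129318686777395991)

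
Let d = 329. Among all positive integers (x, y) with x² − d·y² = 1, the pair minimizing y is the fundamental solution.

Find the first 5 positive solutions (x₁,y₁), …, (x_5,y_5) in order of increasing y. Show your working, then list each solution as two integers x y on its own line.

2376415 131016
11294696504449 622696775280
53681772387237964255 2959571914453911384
255140338255224918953587201 14066342182173360946441440
1212638653869526969777790618564575 66854933113696055535160815363816

√329 = [18; 7,4,2,1,1,4,1,1,2,4,7,36, …], period ℓ=12 (even) → k=11
a_0=18:  p_0=18·1+0=18,  q_0=18·0+1=1
a_1=7:  p_1=7·18+1=127,  q_1=7·1+0=7
a_2=4:  p_2=4·127+18=526,  q_2=4·7+1=29
…
a_4=1:  p_4=1·1179+526=1705,  q_4=1·65+29=94
a_5=1:  p_5=1·1705+1179=2884,  q_5=1·94+65=159
…
a_8=1:  p_8=1·16125+13241=29366,  q_8=1·889+730=1619
…
a_10=4:  p_10=4·74857+29366=328794,  q_10=4·4127+1619=18127
a_11=7:  p_11=7·328794+74857=2376415,  q_11=7·18127+4127=131016
→ (2376415, 131016).  Check: 2376415²=5647348252225, 329·131016²=5647348252224, difference 1.
(2376415+131016√329)^2 = 11294696504449 + 622696775280√329
(2376415+131016√329)^3 = 53681772387237964255 + 2959571914453911384√329
(2376415+131016√329)^4 = 255140338255224918953587201 + 14066342182173360946441440√329
(2376415+131016√329)^5 = 1212638653869526969777790618564575 + 66854933113696055535160815363816√329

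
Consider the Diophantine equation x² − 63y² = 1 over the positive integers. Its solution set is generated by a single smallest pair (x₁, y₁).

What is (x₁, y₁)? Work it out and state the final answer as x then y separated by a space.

√63 → a₀=7, period (1,14); ℓ=2 even so k=1
a_0=7:  p_0=7·1+0=7,  q_0=7·0+1=1
a_1=1:  p_1=1·7+1=8,  q_1=1·1+0=1
fundamental: x₁=8, y₁=1  (since 64 − 63·1 = 1)

8 1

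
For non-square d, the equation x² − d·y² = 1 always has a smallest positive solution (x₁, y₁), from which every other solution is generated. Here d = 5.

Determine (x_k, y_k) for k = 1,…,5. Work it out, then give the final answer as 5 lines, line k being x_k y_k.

√5 → a₀=2, period (4); ℓ=1 odd so k=1
i=0: a=2 ⇒ p=2, q=1
i=1: a=4 ⇒ p=9, q=4
(x₁, y₁) = (9, 4);  9² − 5·4² = 1 ✓
(9+4√5)^2 = 161 + 72√5
(9+4√5)^3 = 2889 + 1292√5
(9+4√5)^4 = 51841 + 23184√5
(9+4√5)^5 = 930249 + 416020√5

9 4
161 72
2889 1292
51841 23184
930249 416020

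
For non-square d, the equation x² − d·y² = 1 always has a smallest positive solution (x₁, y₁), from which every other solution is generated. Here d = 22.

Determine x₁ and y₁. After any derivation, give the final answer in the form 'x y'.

d=22: √d = [4; 1,2,4,2,1,8] (ℓ=6, even), read p_5/q_5
i=0: a=4 ⇒ p=4, q=1
i=1: a=1 ⇒ p=5, q=1
i=2: a=2 ⇒ p=14, q=3
…
i=4: a=2 ⇒ p=136, q=29
i=5: a=1 ⇒ p=197, q=42
fundamental: x₁=197, y₁=42  (since 38809 − 22·1764 = 1)

197 42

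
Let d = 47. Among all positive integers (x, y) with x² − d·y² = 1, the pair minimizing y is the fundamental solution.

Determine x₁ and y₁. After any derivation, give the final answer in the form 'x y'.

[6; 1,5,1,12] for √47; ℓ=4 ⇒ convergent index 3
k=0  a_k=6  p_k/q_k = 6/1
k=1  a_k=1  p_k/q_k = 7/1
k=2  a_k=5  p_k/q_k = 41/6
k=3  a_k=1  p_k/q_k = 48/7
(x₁, y₁) = (48, 7);  48² − 47·7² = 1 ✓

48 7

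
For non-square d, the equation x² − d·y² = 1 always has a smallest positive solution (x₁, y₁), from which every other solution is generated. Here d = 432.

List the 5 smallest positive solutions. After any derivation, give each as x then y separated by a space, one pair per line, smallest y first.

1351 65
3650401 175630
9863382151 474552195
26650854921601 1282239855260
72010600134783751 3464611614360325

d=432: √d = [20; 1,3,1,1,1,3,1,40] (ℓ=8, even), read p_7/q_7
a_0=20:  p_0=20·1+0=20,  q_0=20·0+1=1
a_1=1:  p_1=1·20+1=21,  q_1=1·1+0=1
a_2=3:  p_2=3·21+20=83,  q_2=3·1+1=4
…
a_4=1:  p_4=1·104+83=187,  q_4=1·5+4=9
…
a_6=3:  p_6=3·291+187=1060,  q_6=3·14+9=51
a_7=1:  p_7=1·1060+291=1351,  q_7=1·51+14=65
→ (1351, 65).  Check: 1351²=1825201, 432·65²=1825200, difference 1.
k=2:  x_2 = 1351·1351+432·65·65 = 3650401,  y_2 = 1351·65+65·1351 = 175630
k=3:  x_3 = 1351·3650401+432·65·175630 = 9863382151,  y_3 = 1351·175630+65·3650401 = 474552195
k=4:  x_4 = 1351·9863382151+432·65·474552195 = 26650854921601,  y_4 = 1351·474552195+65·9863382151 = 1282239855260
k=5:  x_5 = 1351·26650854921601+432·65·1282239855260 = 72010600134783751,  y_5 = 1351·1282239855260+65·26650854921601 = 3464611614360325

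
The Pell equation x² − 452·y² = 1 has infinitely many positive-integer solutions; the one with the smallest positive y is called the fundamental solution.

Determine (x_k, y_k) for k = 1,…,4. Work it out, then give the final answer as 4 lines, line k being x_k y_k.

d=452: √d = [21; 3,1,5,3,10,3,5,1,3,42] (ℓ=10, even), read p_9/q_9
i=0: a=21 ⇒ p=21, q=1
…
i=4: a=3 ⇒ p=1552, q=73
i=5: a=10 ⇒ p=16009, q=753
…
i=8: a=1 ⇒ p=313483, q=14745
i=9: a=3 ⇒ p=1204353, q=56648
(x₁, y₁) = (1204353, 56648);  1204353² − 452·56648² = 1 ✓
k=2:  x_2 = 1204353·1204353+452·56648·56648 = 2900932297217,  y_2 = 1204353·56648+56648·1204353 = 136448377488
k=3:  x_3 = 1204353·2900932297217+452·56648·136448377488 = 6987493029899166849,  y_3 = 1204353·136448377488+56648·2900932297217 = 328664025545553880
k=4:  x_4 = 1204353·6987493029899166849+452·56648·328664025545553880 = 16830816386073401651890177,  y_4 = 1204353·328664025545553880+56648·6987493029899166849 = 791655010315592455701792

1204353 56648
2900932297217 136448377488
6987493029899166849 328664025545553880
16830816386073401651890177 791655010315592455701792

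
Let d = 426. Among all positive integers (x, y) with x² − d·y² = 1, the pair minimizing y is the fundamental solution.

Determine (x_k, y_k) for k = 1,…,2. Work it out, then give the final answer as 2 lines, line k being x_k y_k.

[20; 1,1,1,3,2,6,2,3,1,1,1,40] for √426; ℓ=12 ⇒ convergent index 11
k=0  a_k=20  p_k/q_k = 20/1
k=1  a_k=1  p_k/q_k = 21/1
k=2  a_k=1  p_k/q_k = 41/2
…
k=4  a_k=3  p_k/q_k = 227/11
…
k=9  a_k=1  p_k/q_k = 31971/1549
k=10  a_k=1  p_k/q_k = 56780/2751
k=11  a_k=1  p_k/q_k = 88751/4300
→ (88751, 4300).  Check: 88751²=7876740001, 426·4300²=7876740000, difference 1.
(88751+4300√426)^2 = 15753480001 + 763258600√426

88751 4300
15753480001 763258600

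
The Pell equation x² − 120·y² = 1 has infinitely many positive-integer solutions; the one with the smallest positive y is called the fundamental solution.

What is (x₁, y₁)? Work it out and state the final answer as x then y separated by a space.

11 1

√120 → a₀=10, period (1,20); ℓ=2 even so k=1
k=0  a_k=10  p_k/q_k = 10/1
k=1  a_k=1  p_k/q_k = 11/1
→ (11, 1).  Check: 11²=121, 120·1²=120, difference 1.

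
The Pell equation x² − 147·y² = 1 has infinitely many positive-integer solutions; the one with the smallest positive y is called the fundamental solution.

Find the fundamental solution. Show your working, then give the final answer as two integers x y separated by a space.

97 8

d=147: √d = [12; 8,24] (ℓ=2, even), read p_1/q_1
a_0=12:  p_0=12·1+0=12,  q_0=12·0+1=1
a_1=8:  p_1=8·12+1=97,  q_1=8·1+0=8
(x₁, y₁) = (97, 8);  97² − 147·8² = 1 ✓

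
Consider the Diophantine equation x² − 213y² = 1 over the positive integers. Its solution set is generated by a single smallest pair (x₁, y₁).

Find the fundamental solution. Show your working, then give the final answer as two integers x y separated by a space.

194399 13320

d=213: √d = [14; 1,1,2,6,1,8,1,6,2,1,1,28] (ℓ=12, even), read p_11/q_11
a_0=14:  p_0=14·1+0=14,  q_0=14·0+1=1
…
a_3=2:  p_3=2·29+15=73,  q_3=2·2+1=5
a_4=6:  p_4=6·73+29=467,  q_4=6·5+2=32
…
a_6=8:  p_6=8·540+467=4787,  q_6=8·37+32=328
…
a_8=6:  p_8=6·5327+4787=36749,  q_8=6·365+328=2518
…
a_10=1:  p_10=1·78825+36749=115574,  q_10=1·5401+2518=7919
a_11=1:  p_11=1·115574+78825=194399,  q_11=1·7919+5401=13320
→ (194399, 13320).  Check: 194399²=37790971201, 213·13320²=37790971200, difference 1.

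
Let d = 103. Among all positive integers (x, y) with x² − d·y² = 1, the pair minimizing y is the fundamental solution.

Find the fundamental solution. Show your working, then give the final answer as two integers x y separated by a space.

227528 22419

√103 → a₀=10, period (6,1,2,1,1,9,1,1,2,1,6,20); ℓ=12 even so k=11
i=0: a=10 ⇒ p=10, q=1
…
i=6: a=9 ⇒ p=4567, q=450
i=7: a=1 ⇒ p=5044, q=497
…
i=10: a=1 ⇒ p=33877, q=3338
i=11: a=6 ⇒ p=227528, q=22419
fundamental: x₁=227528, y₁=22419  (since 51768990784 − 103·502611561 = 1)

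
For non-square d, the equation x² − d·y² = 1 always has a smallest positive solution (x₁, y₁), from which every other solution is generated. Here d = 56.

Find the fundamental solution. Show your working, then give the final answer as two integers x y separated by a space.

15 2

√56 = [7; 2,14, …], period ℓ=2 (even) → k=1
a_0=7:  p_0=7·1+0=7,  q_0=7·0+1=1
a_1=2:  p_1=2·7+1=15,  q_1=2·1+0=2
(x₁, y₁) = (15, 2);  15² − 56·2² = 1 ✓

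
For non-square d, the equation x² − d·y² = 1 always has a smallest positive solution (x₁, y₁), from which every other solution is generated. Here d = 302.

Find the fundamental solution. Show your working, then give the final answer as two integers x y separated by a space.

√302 = [17; 2,1,1,1,4,…,1,2,34, …], period ℓ=16 (even) → k=15
a_0=17:  p_0=17·1+0=17,  q_0=17·0+1=1
…
a_2=1:  p_2=1·35+17=52,  q_2=1·2+1=3
a_3=1:  p_3=1·52+35=87,  q_3=1·3+2=5
…
a_6=2:  p_6=2·643+139=1425,  q_6=2·37+8=82
a_7=1:  p_7=1·1425+643=2068,  q_7=1·82+37=119
a_8=16:  p_8=16·2068+1425=34513,  q_8=16·119+82=1986
a_9=1:  p_9=1·34513+2068=36581,  q_9=1·1986+119=2105
…
a_11=4:  p_11=4·107675+36581=467281,  q_11=4·6196+2105=26889
a_12=1:  p_12=1·467281+107675=574956,  q_12=1·26889+6196=33085
…
a_14=1:  p_14=1·1042237+574956=1617193,  q_14=1·59974+33085=93059
a_15=2:  p_15=2·1617193+1042237=4276623,  q_15=2·93059+59974=246092
fundamental: x₁=4276623, y₁=246092  (since 18289504284129 − 302·60561272464 = 1)

4276623 246092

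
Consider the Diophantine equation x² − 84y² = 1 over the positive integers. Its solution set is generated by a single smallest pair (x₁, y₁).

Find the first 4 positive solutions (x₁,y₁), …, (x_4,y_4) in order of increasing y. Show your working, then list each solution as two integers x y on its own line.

55 6
6049 660
665335 72594
73180801 7984680

d=84: √d = [9; 6,18] (ℓ=2, even), read p_1/q_1
k=0  a_k=9  p_k/q_k = 9/1
k=1  a_k=6  p_k/q_k = 55/6
fundamental: x₁=55, y₁=6  (since 3025 − 84·36 = 1)
k=2:  x_2 = 55·55+84·6·6 = 6049,  y_2 = 55·6+6·55 = 660
k=3:  x_3 = 55·6049+84·6·660 = 665335,  y_3 = 55·660+6·6049 = 72594
k=4:  x_4 = 55·665335+84·6·72594 = 73180801,  y_4 = 55·72594+6·665335 = 7984680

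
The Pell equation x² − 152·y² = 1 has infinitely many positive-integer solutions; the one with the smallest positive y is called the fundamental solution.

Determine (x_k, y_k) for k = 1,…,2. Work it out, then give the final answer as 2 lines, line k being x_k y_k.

37 3
2737 222

√152 → a₀=12, period (3,24); ℓ=2 even so k=1
a_0=12:  p_0=12·1+0=12,  q_0=12·0+1=1
a_1=3:  p_1=3·12+1=37,  q_1=3·1+0=3
→ (37, 3).  Check: 37²=1369, 152·3²=1368, difference 1.
n=2: (37,3)∘(37,3) = (37·37+152·3·3, 37·3+3·37) = (2737,222)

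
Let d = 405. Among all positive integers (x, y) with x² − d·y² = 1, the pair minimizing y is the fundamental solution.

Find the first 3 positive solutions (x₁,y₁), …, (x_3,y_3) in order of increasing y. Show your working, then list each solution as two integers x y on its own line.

161 8
51841 2576
16692641 829464

√405 = [20; 8,40, …], period ℓ=2 (even) → k=1
a_0=20:  p_0=20·1+0=20,  q_0=20·0+1=1
a_1=8:  p_1=8·20+1=161,  q_1=8·1+0=8
(x₁, y₁) = (161, 8);  161² − 405·8² = 1 ✓
(x_2, y_2) = (161·161 + 405·8·8, 161·8 + 8·161) = (51841, 2576)
(x_3, y_3) = (161·51841 + 405·8·2576, 161·2576 + 8·51841) = (16692641, 829464)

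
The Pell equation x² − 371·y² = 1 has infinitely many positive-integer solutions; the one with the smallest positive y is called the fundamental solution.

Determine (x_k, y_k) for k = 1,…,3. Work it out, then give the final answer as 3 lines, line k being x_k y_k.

d=371: √d = [19; 3,1,4,1,3,38] (ℓ=6, even), read p_5/q_5
step 0: (19, 1)  from 19·(1,0) + (0,1)
…
step 2: (77, 4)  from 1·(58,3) + (19,1)
…
step 4: (443, 23)  from 1·(366,19) + (77,4)
step 5: (1695, 88)  from 3·(443,23) + (366,19)
(x₁, y₁) = (1695, 88);  1695² − 371·88² = 1 ✓
(x_2, y_2) = (1695·1695 + 371·88·88, 1695·88 + 88·1695) = (5746049, 298320)
(x_3, y_3) = (1695·5746049 + 371·88·298320, 1695·298320 + 88·5746049) = (19479104415, 1011304712)

1695 88
5746049 298320
19479104415 1011304712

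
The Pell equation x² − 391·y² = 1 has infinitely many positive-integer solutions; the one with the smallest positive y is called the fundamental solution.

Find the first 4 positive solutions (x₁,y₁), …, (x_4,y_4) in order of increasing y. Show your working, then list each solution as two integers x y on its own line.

[19; 1,3,2,2,1,…,3,1,38] for √391; ℓ=16 ⇒ convergent index 15
a_0=19:  p_0=19·1+0=19,  q_0=19·0+1=1
a_1=1:  p_1=1·19+1=20,  q_1=1·1+0=1
a_2=3:  p_2=3·20+19=79,  q_2=3·1+1=4
a_3=2:  p_3=2·79+20=178,  q_3=2·4+1=9
a_4=2:  p_4=2·178+79=435,  q_4=2·9+4=22
a_5=1:  p_5=1·435+178=613,  q_5=1·22+9=31
…
a_7=2:  p_7=2·1048+613=2709,  q_7=2·53+31=137
…
a_9=2:  p_9=2·52519+2709=107747,  q_9=2·2656+137=5449
a_10=1:  p_10=1·107747+52519=160266,  q_10=1·5449+2656=8105
…
a_12=2:  p_12=2·268013+160266=696292,  q_12=2·13554+8105=35213
a_13=2:  p_13=2·696292+268013=1660597,  q_13=2·35213+13554=83980
a_14=3:  p_14=3·1660597+696292=5678083,  q_14=3·83980+35213=287153
a_15=1:  p_15=1·5678083+1660597=7338680,  q_15=1·287153+83980=371133
fundamental: x₁=7338680, y₁=371133  (since 53856224142400 − 391·137739703689 = 1)
(7338680+371133√391)^2 = 107712448284799 + 5447252648880√391
(7338680+371133√391)^3 = 1580934379957370111960 + 79951288138564985667√391
(7338680+371133√391)^4 = 23203943031010998074028940801 + 1173473838473442730776750240√391

7338680 371133
107712448284799 5447252648880
1580934379957370111960 79951288138564985667
23203943031010998074028940801 1173473838473442730776750240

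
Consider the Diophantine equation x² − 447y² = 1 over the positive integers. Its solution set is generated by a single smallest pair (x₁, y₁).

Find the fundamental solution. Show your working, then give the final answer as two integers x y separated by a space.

148 7

d=447: √d = [21; 7,42] (ℓ=2, even), read p_1/q_1
k=0  a_k=21  p_k/q_k = 21/1
k=1  a_k=7  p_k/q_k = 148/7
(x₁, y₁) = (148, 7);  148² − 447·7² = 1 ✓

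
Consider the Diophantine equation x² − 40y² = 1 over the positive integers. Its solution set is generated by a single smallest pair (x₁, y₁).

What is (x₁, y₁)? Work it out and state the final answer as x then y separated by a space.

19 3

d=40: √d = [6; 3,12] (ℓ=2, even), read p_1/q_1
k=0  a_k=6  p_k/q_k = 6/1
k=1  a_k=3  p_k/q_k = 19/3
→ (19, 3).  Check: 19²=361, 40·3²=360, difference 1.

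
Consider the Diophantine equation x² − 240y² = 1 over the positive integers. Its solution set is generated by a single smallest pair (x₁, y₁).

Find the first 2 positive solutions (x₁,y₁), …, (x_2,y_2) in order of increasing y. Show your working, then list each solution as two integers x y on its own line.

√240 → a₀=15, period (2,30); ℓ=2 even so k=1
k=0  a_k=15  p_k/q_k = 15/1
k=1  a_k=2  p_k/q_k = 31/2
(x₁, y₁) = (31, 2);  31² − 240·2² = 1 ✓
n=2: (31,2)∘(31,2) = (31·31+240·2·2, 31·2+2·31) = (1921,124)

31 2
1921 124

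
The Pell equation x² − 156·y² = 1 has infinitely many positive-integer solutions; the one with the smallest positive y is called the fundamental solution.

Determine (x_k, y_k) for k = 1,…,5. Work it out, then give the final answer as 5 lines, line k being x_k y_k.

25 2
1249 100
62425 4998
3120001 249800
155937625 12485002

√156 = [12; 2,24, …], period ℓ=2 (even) → k=1
step 0: (12, 1)  from 12·(1,0) + (0,1)
step 1: (25, 2)  from 2·(12,1) + (1,0)
→ (25, 2).  Check: 25²=625, 156·2²=624, difference 1.
(25+2√156)^2 = 1249 + 100√156
(25+2√156)^3 = 62425 + 4998√156
(25+2√156)^4 = 3120001 + 249800√156
(25+2√156)^5 = 155937625 + 12485002√156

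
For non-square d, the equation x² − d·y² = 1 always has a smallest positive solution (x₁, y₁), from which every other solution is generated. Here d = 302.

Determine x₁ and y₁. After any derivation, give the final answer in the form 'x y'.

4276623 246092

[17; 2,1,1,1,4,…,1,2,34] for √302; ℓ=16 ⇒ convergent index 15
k=0  a_k=17  p_k/q_k = 17/1
…
k=3  a_k=1  p_k/q_k = 87/5
…
k=7  a_k=1  p_k/q_k = 2068/119
k=8  a_k=16  p_k/q_k = 34513/1986
…
k=12  a_k=1  p_k/q_k = 574956/33085
k=13  a_k=1  p_k/q_k = 1042237/59974
k=14  a_k=1  p_k/q_k = 1617193/93059
k=15  a_k=2  p_k/q_k = 4276623/246092
(x₁, y₁) = (4276623, 246092);  4276623² − 302·246092² = 1 ✓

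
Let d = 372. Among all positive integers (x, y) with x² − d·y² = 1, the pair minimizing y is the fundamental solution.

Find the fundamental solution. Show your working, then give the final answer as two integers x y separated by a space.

√372 → a₀=19, period (3,2,12,2,3,38); ℓ=6 even so k=5
k=0  a_k=19  p_k/q_k = 19/1
…
k=2  a_k=2  p_k/q_k = 135/7
…
k=4  a_k=2  p_k/q_k = 3491/181
k=5  a_k=3  p_k/q_k = 12151/630
(x₁, y₁) = (12151, 630);  12151² − 372·630² = 1 ✓

12151 630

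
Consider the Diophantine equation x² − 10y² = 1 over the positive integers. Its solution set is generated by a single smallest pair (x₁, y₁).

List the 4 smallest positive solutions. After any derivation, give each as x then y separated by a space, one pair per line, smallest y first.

19 6
721 228
27379 8658
1039681 328776

d=10: √d = [3; 6] (ℓ=1, odd), read p_1/q_1
step 0: (3, 1)  from 3·(1,0) + (0,1)
step 1: (19, 6)  from 6·(3,1) + (1,0)
→ (19, 6).  Check: 19²=361, 10·6²=360, difference 1.
n=2: (19,6)∘(19,6) = (19·19+10·6·6, 19·6+6·19) = (721,228)
n=3: (721,228)∘(19,6) = (19·721+10·6·228, 19·228+6·721) = (27379,8658)
n=4: (27379,8658)∘(19,6) = (19·27379+10·6·8658, 19·8658+6·27379) = (1039681,328776)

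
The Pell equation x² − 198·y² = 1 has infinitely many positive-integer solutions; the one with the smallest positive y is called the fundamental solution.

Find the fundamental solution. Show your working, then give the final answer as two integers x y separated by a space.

√198 → a₀=14, period (14,28); ℓ=2 even so k=1
a_0=14:  p_0=14·1+0=14,  q_0=14·0+1=1
a_1=14:  p_1=14·14+1=197,  q_1=14·1+0=14
→ (197, 14).  Check: 197²=38809, 198·14²=38808, difference 1.

197 14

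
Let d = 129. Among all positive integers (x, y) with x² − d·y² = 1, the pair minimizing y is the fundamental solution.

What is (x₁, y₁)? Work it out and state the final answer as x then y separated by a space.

d=129: √d = [11; 2,1,3,1,6,1,3,1,2,22] (ℓ=10, even), read p_9/q_9
k=0  a_k=11  p_k/q_k = 11/1
k=1  a_k=2  p_k/q_k = 23/2
…
k=3  a_k=3  p_k/q_k = 125/11
k=4  a_k=1  p_k/q_k = 159/14
…
k=8  a_k=1  p_k/q_k = 6031/531
k=9  a_k=2  p_k/q_k = 16855/1484
→ (16855, 1484).  Check: 16855²=284091025, 129·1484²=284091024, difference 1.

16855 1484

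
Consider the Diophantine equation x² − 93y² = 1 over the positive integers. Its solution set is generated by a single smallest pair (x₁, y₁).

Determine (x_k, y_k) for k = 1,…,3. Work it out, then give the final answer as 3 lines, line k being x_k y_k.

√93 → a₀=9, period (1,1,1,4,6,4,1,1,1,18); ℓ=10 even so k=9
k=0  a_k=9  p_k/q_k = 9/1
…
k=3  a_k=1  p_k/q_k = 29/3
…
k=8  a_k=1  p_k/q_k = 7821/811
k=9  a_k=1  p_k/q_k = 12151/1260
→ (12151, 1260).  Check: 12151²=147646801, 93·1260²=147646800, difference 1.
(x_2, y_2) = (12151·12151 + 93·1260·1260, 12151·1260 + 1260·12151) = (295293601, 30620520)
(x_3, y_3) = (12151·295293601 + 93·1260·30620520, 12151·30620520 + 1260·295293601) = (7176225079351, 744139875780)

12151 1260
295293601 30620520
7176225079351 744139875780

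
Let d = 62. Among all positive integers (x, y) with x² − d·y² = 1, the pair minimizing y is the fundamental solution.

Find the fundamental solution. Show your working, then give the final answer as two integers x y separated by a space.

√62 = [7; 1,6,1,14, …], period ℓ=4 (even) → k=3
a_0=7:  p_0=7·1+0=7,  q_0=7·0+1=1
a_1=1:  p_1=1·7+1=8,  q_1=1·1+0=1
a_2=6:  p_2=6·8+7=55,  q_2=6·1+1=7
a_3=1:  p_3=1·55+8=63,  q_3=1·7+1=8
(x₁, y₁) = (63, 8);  63² − 62·8² = 1 ✓

63 8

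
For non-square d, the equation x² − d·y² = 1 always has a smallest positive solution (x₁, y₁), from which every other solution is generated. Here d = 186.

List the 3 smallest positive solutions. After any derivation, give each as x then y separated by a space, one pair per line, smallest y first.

√186 → a₀=13, period (1,1,1,3,4,3,1,1,1,26); ℓ=10 even so k=9
k=0  a_k=13  p_k/q_k = 13/1
k=1  a_k=1  p_k/q_k = 14/1
k=2  a_k=1  p_k/q_k = 27/2
k=3  a_k=1  p_k/q_k = 41/3
k=4  a_k=3  p_k/q_k = 150/11
…
k=6  a_k=3  p_k/q_k = 2073/152
k=7  a_k=1  p_k/q_k = 2714/199
k=8  a_k=1  p_k/q_k = 4787/351
k=9  a_k=1  p_k/q_k = 7501/550
fundamental: x₁=7501, y₁=550  (since 56265001 − 186·302500 = 1)
(x_2, y_2) = (7501·7501 + 186·550·550, 7501·550 + 550·7501) = (112530001, 8251100)
(x_3, y_3) = (7501·112530001 + 186·550·8251100, 7501·8251100 + 550·112530001) = (1688175067501, 123783001650)

7501 550
112530001 8251100
1688175067501 123783001650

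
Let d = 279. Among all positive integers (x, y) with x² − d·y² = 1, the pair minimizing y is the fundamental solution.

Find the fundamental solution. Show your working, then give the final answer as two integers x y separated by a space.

√279 → a₀=16, period (1,2,2,1,2,2,1,32); ℓ=8 even so k=7
a_0=16:  p_0=16·1+0=16,  q_0=16·0+1=1
a_1=1:  p_1=1·16+1=17,  q_1=1·1+0=1
a_2=2:  p_2=2·17+16=50,  q_2=2·1+1=3
a_3=2:  p_3=2·50+17=117,  q_3=2·3+1=7
a_4=1:  p_4=1·117+50=167,  q_4=1·7+3=10
a_5=2:  p_5=2·167+117=451,  q_5=2·10+7=27
a_6=2:  p_6=2·451+167=1069,  q_6=2·27+10=64
a_7=1:  p_7=1·1069+451=1520,  q_7=1·64+27=91
(x₁, y₁) = (1520, 91);  1520² − 279·91² = 1 ✓

1520 91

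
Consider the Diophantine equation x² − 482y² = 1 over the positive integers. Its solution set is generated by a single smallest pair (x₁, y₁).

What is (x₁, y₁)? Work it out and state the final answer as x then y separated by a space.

483 22

√482 → a₀=21, period (1,20,1,42); ℓ=4 even so k=3
step 0: (21, 1)  from 21·(1,0) + (0,1)
step 1: (22, 1)  from 1·(21,1) + (1,0)
step 2: (461, 21)  from 20·(22,1) + (21,1)
step 3: (483, 22)  from 1·(461,21) + (22,1)
fundamental: x₁=483, y₁=22  (since 233289 − 482·484 = 1)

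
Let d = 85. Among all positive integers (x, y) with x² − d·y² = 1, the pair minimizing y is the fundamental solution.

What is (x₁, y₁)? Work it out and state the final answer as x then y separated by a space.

√85 → a₀=9, period (4,1,1,4,18); ℓ=5 odd so k=9
a_0=9:  p_0=9·1+0=9,  q_0=9·0+1=1
a_1=4:  p_1=4·9+1=37,  q_1=4·1+0=4
a_2=1:  p_2=1·37+9=46,  q_2=1·4+1=5
a_3=1:  p_3=1·46+37=83,  q_3=1·5+4=9
…
a_8=1:  p_8=1·34813+27926=62739,  q_8=1·3776+3029=6805
a_9=4:  p_9=4·62739+34813=285769,  q_9=4·6805+3776=30996
fundamental: x₁=285769, y₁=30996  (since 81663921361 − 85·960752016 = 1)

285769 30996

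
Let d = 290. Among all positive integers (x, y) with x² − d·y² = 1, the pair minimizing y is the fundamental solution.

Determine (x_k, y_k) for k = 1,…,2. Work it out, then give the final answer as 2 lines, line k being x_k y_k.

579 34
670481 39372

√290 → a₀=17, period (34); ℓ=1 odd so k=1
k=0  a_k=17  p_k/q_k = 17/1
k=1  a_k=34  p_k/q_k = 579/34
→ (579, 34).  Check: 579²=335241, 290·34²=335240, difference 1.
n=2: (579,34)∘(579,34) = (579·579+290·34·34, 579·34+34·579) = (670481,39372)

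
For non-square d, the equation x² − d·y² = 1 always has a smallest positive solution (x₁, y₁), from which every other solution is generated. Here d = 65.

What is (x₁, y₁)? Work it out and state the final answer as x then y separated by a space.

129 16

√65 → a₀=8, period (16); ℓ=1 odd so k=1
a_0=8:  p_0=8·1+0=8,  q_0=8·0+1=1
a_1=16:  p_1=16·8+1=129,  q_1=16·1+0=16
(x₁, y₁) = (129, 16);  129² − 65·16² = 1 ✓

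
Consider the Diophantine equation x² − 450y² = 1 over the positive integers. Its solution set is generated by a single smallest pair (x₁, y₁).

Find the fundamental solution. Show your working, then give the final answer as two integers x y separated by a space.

d=450: √d = [21; 4,1,2,4,2,1,4,42] (ℓ=8, even), read p_7/q_7
step 0: (21, 1)  from 21·(1,0) + (0,1)
step 1: (85, 4)  from 4·(21,1) + (1,0)
…
step 6: (4179, 197)  from 1·(2885,136) + (1294,61)
step 7: (19601, 924)  from 4·(4179,197) + (2885,136)
→ (19601, 924).  Check: 19601²=384199201, 450·924²=384199200, difference 1.

19601 924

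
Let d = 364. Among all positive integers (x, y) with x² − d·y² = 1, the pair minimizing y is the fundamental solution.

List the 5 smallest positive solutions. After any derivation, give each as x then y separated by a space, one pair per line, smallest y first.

4954951 259710
49103078824801 2573700648420
486606699052048124551 25505121203178395130
4822224700149240710505379201 252753251621617410554928840
47787774200457874208819626306623751 2504759953751544114971907242978550

[19; 12,1,2,3,1,8,1,3,2,1,12,38] for √364; ℓ=12 ⇒ convergent index 11
a_0=19:  p_0=19·1+0=19,  q_0=19·0+1=1
a_1=12:  p_1=12·19+1=229,  q_1=12·1+0=12
…
a_4=3:  p_4=3·725+248=2423,  q_4=3·38+13=127
…
a_7=1:  p_7=1·27607+3148=30755,  q_7=1·1447+165=1612
…
a_9=2:  p_9=2·119872+30755=270499,  q_9=2·6283+1612=14178
a_10=1:  p_10=1·270499+119872=390371,  q_10=1·14178+6283=20461
a_11=12:  p_11=12·390371+270499=4954951,  q_11=12·20461+14178=259710
→ (4954951, 259710).  Check: 4954951²=24551539412401, 364·259710²=24551539412400, difference 1.
k=2:  x_2 = 4954951·4954951+364·259710·259710 = 49103078824801,  y_2 = 4954951·259710+259710·4954951 = 2573700648420
k=3:  x_3 = 4954951·49103078824801+364·259710·2573700648420 = 486606699052048124551,  y_3 = 4954951·2573700648420+259710·49103078824801 = 25505121203178395130
k=4:  x_4 = 4954951·486606699052048124551+364·259710·25505121203178395130 = 4822224700149240710505379201,  y_4 = 4954951·25505121203178395130+259710·486606699052048124551 = 252753251621617410554928840
k=5:  x_5 = 4954951·4822224700149240710505379201+364·259710·252753251621617410554928840 = 47787774200457874208819626306623751,  y_5 = 4954951·252753251621617410554928840+259710·4822224700149240710505379201 = 2504759953751544114971907242978550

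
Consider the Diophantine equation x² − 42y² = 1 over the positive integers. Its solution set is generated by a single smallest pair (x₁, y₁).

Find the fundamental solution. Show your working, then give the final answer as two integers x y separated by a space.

13 2

√42 = [6; 2,12, …], period ℓ=2 (even) → k=1
step 0: (6, 1)  from 6·(1,0) + (0,1)
step 1: (13, 2)  from 2·(6,1) + (1,0)
fundamental: x₁=13, y₁=2  (since 169 − 42·4 = 1)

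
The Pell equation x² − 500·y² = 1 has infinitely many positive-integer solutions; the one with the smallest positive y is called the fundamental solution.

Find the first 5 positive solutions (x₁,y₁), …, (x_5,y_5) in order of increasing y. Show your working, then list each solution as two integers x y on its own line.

[22; 2,1,3,2,1,…,1,2,44] for √500; ℓ=14 ⇒ convergent index 13
k=0  a_k=22  p_k/q_k = 22/1
k=1  a_k=2  p_k/q_k = 45/2
k=2  a_k=1  p_k/q_k = 67/3
k=3  a_k=3  p_k/q_k = 246/11
k=4  a_k=2  p_k/q_k = 559/25
k=5  a_k=1  p_k/q_k = 805/36
k=6  a_k=1  p_k/q_k = 1364/61
k=7  a_k=10  p_k/q_k = 14445/646
…
k=9  a_k=1  p_k/q_k = 30254/1353
k=10  a_k=2  p_k/q_k = 76317/3413
k=11  a_k=3  p_k/q_k = 259205/11592
k=12  a_k=1  p_k/q_k = 335522/15005
k=13  a_k=2  p_k/q_k = 930249/41602
(x₁, y₁) = (930249, 41602);  930249² − 500·41602² = 1 ✓
n=2: (930249,41602)∘(930249,41602) = (930249·930249+500·41602·41602, 930249·41602+41602·930249) = (1730726404001,77400437796)
n=3: (1730726404001,77400437796)∘(930249,41602) = (930249·1730726404001+500·41602·77400437796, 930249·77400437796+41602·1730726404001) = (3220013013190122249,144003359718540806)
n=4: (3220013013190122249,144003359718540806)∘(930249,41602) = (930249·3220013013190122249+500·41602·144003359718540806, 930249·144003359718540806+41602·3220013013190122249) = (5990827771012465337616001,267917962749548332043592)
n=5: (5990827771012465337616001,267917962749548332043592)∘(930249,41602) = (930249·5990827771012465337616001+500·41602·267917962749548332043592, 930249·267917962749548332043592+41602·5990827771012465337616001) = (11145923086309929722690704506249,498460833859465169310720288010)

930249 41602
1730726404001 77400437796
3220013013190122249 144003359718540806
5990827771012465337616001 267917962749548332043592
11145923086309929722690704506249 498460833859465169310720288010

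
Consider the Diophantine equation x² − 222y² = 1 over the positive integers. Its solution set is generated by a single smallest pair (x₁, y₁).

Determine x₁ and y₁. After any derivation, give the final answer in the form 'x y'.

d=222: √d = [14; 1,8,1,28] (ℓ=4, even), read p_3/q_3
a_0=14:  p_0=14·1+0=14,  q_0=14·0+1=1
…
a_2=8:  p_2=8·15+14=134,  q_2=8·1+1=9
a_3=1:  p_3=1·134+15=149,  q_3=1·9+1=10
(x₁, y₁) = (149, 10);  149² − 222·10² = 1 ✓

149 10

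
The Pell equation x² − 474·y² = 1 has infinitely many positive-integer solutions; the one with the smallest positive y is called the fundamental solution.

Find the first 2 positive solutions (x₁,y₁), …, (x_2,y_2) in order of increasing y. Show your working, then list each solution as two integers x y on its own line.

[21; 1,3,2,1,1,…,3,1,42] for √474; ℓ=14 ⇒ convergent index 13
k=0  a_k=21  p_k/q_k = 21/1
k=1  a_k=1  p_k/q_k = 22/1
…
k=3  a_k=2  p_k/q_k = 196/9
…
k=7  a_k=6  p_k/q_k = 5051/232
…
k=10  a_k=1  p_k/q_k = 16677/766
…
k=12  a_k=3  p_k/q_k = 149331/6859
k=13  a_k=1  p_k/q_k = 193549/8890
→ (193549, 8890).  Check: 193549²=37461215401, 474·8890²=37461215400, difference 1.
(x_2, y_2) = (193549·193549 + 474·8890·8890, 193549·8890 + 8890·193549) = (74922430801, 3441301220)

193549 8890
74922430801 3441301220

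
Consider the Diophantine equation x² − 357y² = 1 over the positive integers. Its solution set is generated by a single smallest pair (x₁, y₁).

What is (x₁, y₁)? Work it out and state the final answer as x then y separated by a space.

√357 → a₀=18, period (1,8,2,8,1,36); ℓ=6 even so k=5
i=0: a=18 ⇒ p=18, q=1
…
i=2: a=8 ⇒ p=170, q=9
…
i=4: a=8 ⇒ p=3042, q=161
i=5: a=1 ⇒ p=3401, q=180
fundamental: x₁=3401, y₁=180  (since 11566801 − 357·32400 = 1)

3401 180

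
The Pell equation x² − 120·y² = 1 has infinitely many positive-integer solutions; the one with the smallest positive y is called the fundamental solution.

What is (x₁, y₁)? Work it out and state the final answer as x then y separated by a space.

11 1

√120 → a₀=10, period (1,20); ℓ=2 even so k=1
k=0  a_k=10  p_k/q_k = 10/1
k=1  a_k=1  p_k/q_k = 11/1
(x₁, y₁) = (11, 1);  11² − 120·1² = 1 ✓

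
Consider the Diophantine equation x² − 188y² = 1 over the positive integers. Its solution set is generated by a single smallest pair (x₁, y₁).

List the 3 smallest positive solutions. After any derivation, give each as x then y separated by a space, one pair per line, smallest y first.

4607 336
42448897 3095904
391124132351 28525659120

√188 = [13; 1,2,2,6,2,2,1,26, …], period ℓ=8 (even) → k=7
i=0: a=13 ⇒ p=13, q=1
…
i=4: a=6 ⇒ p=617, q=45
i=5: a=2 ⇒ p=1330, q=97
i=6: a=2 ⇒ p=3277, q=239
i=7: a=1 ⇒ p=4607, q=336
fundamental: x₁=4607, y₁=336  (since 21224449 − 188·112896 = 1)
(4607+336√188)^2 = 42448897 + 3095904√188
(4607+336√188)^3 = 391124132351 + 28525659120√188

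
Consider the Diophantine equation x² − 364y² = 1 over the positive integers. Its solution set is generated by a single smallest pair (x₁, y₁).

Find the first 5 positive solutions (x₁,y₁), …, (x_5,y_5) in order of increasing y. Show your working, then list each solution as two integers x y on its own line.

d=364: √d = [19; 12,1,2,3,1,8,1,3,2,1,12,38] (ℓ=12, even), read p_11/q_11
step 0: (19, 1)  from 19·(1,0) + (0,1)
…
step 4: (2423, 127)  from 3·(725,38) + (248,13)
…
step 6: (27607, 1447)  from 8·(3148,165) + (2423,127)
…
step 10: (390371, 20461)  from 1·(270499,14178) + (119872,6283)
step 11: (4954951, 259710)  from 12·(390371,20461) + (270499,14178)
→ (4954951, 259710).  Check: 4954951²=24551539412401, 364·259710²=24551539412400, difference 1.
k=2:  x_2 = 4954951·4954951+364·259710·259710 = 49103078824801,  y_2 = 4954951·259710+259710·4954951 = 2573700648420
k=3:  x_3 = 4954951·49103078824801+364·259710·2573700648420 = 486606699052048124551,  y_3 = 4954951·2573700648420+259710·49103078824801 = 25505121203178395130
k=4:  x_4 = 4954951·486606699052048124551+364·259710·25505121203178395130 = 4822224700149240710505379201,  y_4 = 4954951·25505121203178395130+259710·486606699052048124551 = 252753251621617410554928840
k=5:  x_5 = 4954951·4822224700149240710505379201+364·259710·252753251621617410554928840 = 47787774200457874208819626306623751,  y_5 = 4954951·252753251621617410554928840+259710·4822224700149240710505379201 = 2504759953751544114971907242978550

4954951 259710
49103078824801 2573700648420
486606699052048124551 25505121203178395130
4822224700149240710505379201 252753251621617410554928840
47787774200457874208819626306623751 2504759953751544114971907242978550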